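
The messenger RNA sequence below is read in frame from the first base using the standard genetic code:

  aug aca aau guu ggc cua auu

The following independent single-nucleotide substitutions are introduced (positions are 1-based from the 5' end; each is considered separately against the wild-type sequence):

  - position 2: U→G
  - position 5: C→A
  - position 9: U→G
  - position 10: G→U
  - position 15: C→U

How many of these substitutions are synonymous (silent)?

1

Codon 1: AUG (Met) → AGG (Arg) — missense.
Codon 2: ACA (Thr) → AAA (Lys) — missense.
Codon 3: AAU (Asn) → AAG (Lys) — missense.
Codon 4: GUU (Val) → UUU (Phe) — missense.
Codon 5: GGC (Gly) → GGU (Gly) — synonymous.
Synonymous: 1 of 5.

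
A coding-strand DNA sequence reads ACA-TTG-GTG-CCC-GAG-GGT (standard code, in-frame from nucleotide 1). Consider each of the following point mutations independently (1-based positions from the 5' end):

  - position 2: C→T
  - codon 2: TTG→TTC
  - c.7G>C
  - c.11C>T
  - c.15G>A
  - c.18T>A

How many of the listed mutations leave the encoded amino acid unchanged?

Codon 1: ACA (Thr) → ATA (Ile) — missense.
Codon 2: TTG (Leu) → TTC (Phe) — missense.
Codon 3: GTG (Val) → CTG (Leu) — missense.
Codon 4: CCC (Pro) → CTC (Leu) — missense.
Codon 5: GAG (Glu) → GAA (Glu) — synonymous.
Codon 6: GGT (Gly) → GGA (Gly) — synonymous.
Synonymous: 2 of 6.

2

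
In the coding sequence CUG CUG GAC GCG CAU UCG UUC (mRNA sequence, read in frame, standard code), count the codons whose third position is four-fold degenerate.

4

Codon 1 CUG (Leu): third position 4-fold.
Codon 2 CUG (Leu): third position 4-fold.
Codon 3 GAC (Asp): third position 2-fold.
Codon 4 GCG (Ala): third position 4-fold.
Codon 5 CAU (His): third position 2-fold.
Codon 6 UCG (Ser): third position 4-fold.
Codon 7 UUC (Phe): third position 2-fold.
Four-fold degenerate third positions: 4.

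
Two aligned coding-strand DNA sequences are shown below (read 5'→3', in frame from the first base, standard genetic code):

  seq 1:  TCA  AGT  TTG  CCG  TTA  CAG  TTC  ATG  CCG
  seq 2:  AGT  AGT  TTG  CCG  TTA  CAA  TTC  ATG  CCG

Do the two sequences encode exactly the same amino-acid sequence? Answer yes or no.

Codon 1: TCA Ser / AGT Ser — synonymous.
Codon 2: AGT Ser / AGT Ser — identical.
Codon 3: TTG Leu / TTG Leu — identical.
Codon 4: CCG Pro / CCG Pro — identical.
Codon 5: TTA Leu / TTA Leu — identical.
Codon 6: CAG Gln / CAA Gln — synonymous.
Codon 7: TTC Phe / TTC Phe — identical.
Codon 8: ATG Met / ATG Met — identical.
Codon 9: CCG Pro / CCG Pro — identical.
Nonsynonymous differences: 0 → same protein.

yes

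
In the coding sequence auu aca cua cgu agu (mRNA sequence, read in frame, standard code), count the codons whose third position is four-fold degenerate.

3

Codon 1 AUU (Ile): third position 3-fold.
Codon 2 ACA (Thr): third position 4-fold.
Codon 3 CUA (Leu): third position 4-fold.
Codon 4 CGU (Arg): third position 4-fold.
Codon 5 AGU (Ser): third position 2-fold.
Four-fold degenerate third positions: 3.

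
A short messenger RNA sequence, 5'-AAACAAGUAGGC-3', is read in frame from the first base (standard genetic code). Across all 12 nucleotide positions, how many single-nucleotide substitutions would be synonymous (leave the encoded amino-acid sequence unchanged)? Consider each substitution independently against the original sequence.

8

Codon 1 (AAA, Lys): 1 synonymous substitution.
Codon 2 (CAA, Gln): 1 synonymous substitution.
Codon 3 (GUA, Val): 3 synonymous substitutions.
Codon 4 (GGC, Gly): 3 synonymous substitutions.
Total: 1 + 1 + 3 + 3 = 8.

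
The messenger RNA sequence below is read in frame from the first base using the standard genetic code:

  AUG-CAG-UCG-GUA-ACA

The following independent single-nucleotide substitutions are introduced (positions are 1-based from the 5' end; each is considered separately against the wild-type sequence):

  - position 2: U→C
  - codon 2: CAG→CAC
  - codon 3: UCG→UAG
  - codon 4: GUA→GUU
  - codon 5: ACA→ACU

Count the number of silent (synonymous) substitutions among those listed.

Codon 1: AUG (Met) → ACG (Thr) — missense.
Codon 2: CAG (Gln) → CAC (His) — missense.
Codon 3: UCG (Ser) → UAG (Stop) — nonsense.
Codon 4: GUA (Val) → GUU (Val) — synonymous.
Codon 5: ACA (Thr) → ACU (Thr) — synonymous.
Synonymous: 2 of 5.

2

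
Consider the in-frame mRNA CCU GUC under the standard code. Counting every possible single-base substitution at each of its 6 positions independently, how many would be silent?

6

Codon 1 (CCU, Pro): 3 synonymous substitutions.
Codon 2 (GUC, Val): 3 synonymous substitutions.
Total: 3 + 3 = 6.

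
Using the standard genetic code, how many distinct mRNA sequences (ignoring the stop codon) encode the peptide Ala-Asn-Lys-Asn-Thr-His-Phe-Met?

Ala: 4 codons.
Asn: 2 codons.
Lys: 2 codons.
Asn: 2 codons.
Thr: 4 codons.
His: 2 codons.
Phe: 2 codons.
Met: 1 codon.
4 × 2 × 2 × 2 × 4 × 2 × 2 × 1 = 512.

512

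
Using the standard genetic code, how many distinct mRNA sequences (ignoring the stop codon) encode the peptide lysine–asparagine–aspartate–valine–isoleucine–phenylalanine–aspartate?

Lys: 2 codons.
Asn: 2 codons.
Asp: 2 codons.
Val: 4 codons.
Ile: 3 codons.
Phe: 2 codons.
Asp: 2 codons.
2 × 2 × 2 × 4 × 3 × 2 × 2 = 384.

384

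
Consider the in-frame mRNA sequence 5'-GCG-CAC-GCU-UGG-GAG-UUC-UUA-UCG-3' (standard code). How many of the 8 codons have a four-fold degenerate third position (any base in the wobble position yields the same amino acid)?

Codon 1 GCG (Ala): third position 4-fold.
Codon 2 CAC (His): third position 2-fold.
Codon 3 GCU (Ala): third position 4-fold.
Codon 4 UGG (Trp): third position 1-fold.
Codon 5 GAG (Glu): third position 2-fold.
Codon 6 UUC (Phe): third position 2-fold.
Codon 7 UUA (Leu): third position 2-fold.
Codon 8 UCG (Ser): third position 4-fold.
Four-fold degenerate third positions: 3.

3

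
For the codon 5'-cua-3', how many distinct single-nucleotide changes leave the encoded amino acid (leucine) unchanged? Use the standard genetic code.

Position 1: UUA → 1 synonymous.
Position 2: none → 0 synonymous.
Position 3: CUU, CUC, CUG → 3 synonymous.
Total: 1 + 0 + 3 = 4.

4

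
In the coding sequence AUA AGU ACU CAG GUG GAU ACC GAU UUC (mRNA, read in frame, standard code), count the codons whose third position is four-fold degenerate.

Codon 1 AUA (Ile): third position 3-fold.
Codon 2 AGU (Ser): third position 2-fold.
Codon 3 ACU (Thr): third position 4-fold.
Codon 4 CAG (Gln): third position 2-fold.
Codon 5 GUG (Val): third position 4-fold.
Codon 6 GAU (Asp): third position 2-fold.
Codon 7 ACC (Thr): third position 4-fold.
Codon 8 GAU (Asp): third position 2-fold.
Codon 9 UUC (Phe): third position 2-fold.
Four-fold degenerate third positions: 3.

3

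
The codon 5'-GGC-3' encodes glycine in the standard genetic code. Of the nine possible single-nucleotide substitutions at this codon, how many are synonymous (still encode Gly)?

Position 1: none → 0 synonymous.
Position 2: none → 0 synonymous.
Position 3: GGU, GGA, GGG → 3 synonymous.
Total: 0 + 0 + 3 = 3.

3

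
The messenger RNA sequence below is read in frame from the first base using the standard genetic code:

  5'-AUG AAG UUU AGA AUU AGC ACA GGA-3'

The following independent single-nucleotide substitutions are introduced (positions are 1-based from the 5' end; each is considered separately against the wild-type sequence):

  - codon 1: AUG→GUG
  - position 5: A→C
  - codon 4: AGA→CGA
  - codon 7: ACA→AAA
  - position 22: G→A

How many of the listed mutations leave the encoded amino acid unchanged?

1

Codon 1: AUG (Met) → GUG (Val) — missense.
Codon 2: AAG (Lys) → ACG (Thr) — missense.
Codon 4: AGA (Arg) → CGA (Arg) — synonymous.
Codon 7: ACA (Thr) → AAA (Lys) — missense.
Codon 8: GGA (Gly) → AGA (Arg) — missense.
Synonymous: 1 of 5.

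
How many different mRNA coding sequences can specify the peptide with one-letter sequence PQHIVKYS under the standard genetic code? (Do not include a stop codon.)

4608

Pro: 4 codons.
Gln: 2 codons.
His: 2 codons.
Ile: 3 codons.
Val: 4 codons.
Lys: 2 codons.
Tyr: 2 codons.
Ser: 6 codons.
4 × 2 × 2 × 3 × 4 × 2 × 2 × 6 = 4608.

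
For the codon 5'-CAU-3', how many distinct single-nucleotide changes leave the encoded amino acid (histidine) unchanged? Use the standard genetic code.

1

Position 1: none → 0 synonymous.
Position 2: none → 0 synonymous.
Position 3: CAC → 1 synonymous.
Total: 0 + 0 + 1 = 1.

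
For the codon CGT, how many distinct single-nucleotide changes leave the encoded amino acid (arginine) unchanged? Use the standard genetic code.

3

Position 1: none → 0 synonymous.
Position 2: none → 0 synonymous.
Position 3: CGC, CGA, CGG → 3 synonymous.
Total: 0 + 0 + 3 = 3.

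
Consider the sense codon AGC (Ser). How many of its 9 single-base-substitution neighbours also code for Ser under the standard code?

1

Position 1: none → 0 synonymous.
Position 2: none → 0 synonymous.
Position 3: AGT → 1 synonymous.
Total: 0 + 0 + 1 = 1.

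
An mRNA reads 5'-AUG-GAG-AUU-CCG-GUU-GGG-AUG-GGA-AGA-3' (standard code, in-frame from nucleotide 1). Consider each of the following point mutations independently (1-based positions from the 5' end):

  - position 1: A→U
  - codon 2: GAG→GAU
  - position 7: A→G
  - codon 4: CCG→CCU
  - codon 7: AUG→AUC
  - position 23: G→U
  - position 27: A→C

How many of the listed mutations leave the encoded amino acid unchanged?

Codon 1: AUG (Met) → UUG (Leu) — missense.
Codon 2: GAG (Glu) → GAU (Asp) — missense.
Codon 3: AUU (Ile) → GUU (Val) — missense.
Codon 4: CCG (Pro) → CCU (Pro) — synonymous.
Codon 7: AUG (Met) → AUC (Ile) — missense.
Codon 8: GGA (Gly) → GUA (Val) — missense.
Codon 9: AGA (Arg) → AGC (Ser) — missense.
Synonymous: 1 of 7.

1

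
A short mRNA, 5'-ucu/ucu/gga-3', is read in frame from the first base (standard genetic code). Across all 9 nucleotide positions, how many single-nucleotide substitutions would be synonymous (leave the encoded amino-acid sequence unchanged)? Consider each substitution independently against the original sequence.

9

Codon 1 (UCU, Ser): 3 synonymous substitutions.
Codon 2 (UCU, Ser): 3 synonymous substitutions.
Codon 3 (GGA, Gly): 3 synonymous substitutions.
Total: 3 + 3 + 3 = 9.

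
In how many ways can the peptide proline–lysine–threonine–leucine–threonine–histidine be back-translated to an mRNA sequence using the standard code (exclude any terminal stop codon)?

Pro: 4 codons.
Lys: 2 codons.
Thr: 4 codons.
Leu: 6 codons.
Thr: 4 codons.
His: 2 codons.
4 × 2 × 4 × 6 × 4 × 2 = 1536.

1536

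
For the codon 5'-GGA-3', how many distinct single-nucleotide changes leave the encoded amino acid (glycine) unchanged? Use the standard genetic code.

3

Position 1: none → 0 synonymous.
Position 2: none → 0 synonymous.
Position 3: GGT, GGC, GGG → 3 synonymous.
Total: 0 + 0 + 3 = 3.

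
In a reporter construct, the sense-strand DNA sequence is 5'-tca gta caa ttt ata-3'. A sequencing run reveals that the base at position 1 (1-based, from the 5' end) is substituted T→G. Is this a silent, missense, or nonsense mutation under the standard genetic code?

Position 1 falls in codon 1: TCA → Ser.
After the substitution the codon is GCA → Ala.
Ser ≠ Ala, so this is a missense mutation.

missense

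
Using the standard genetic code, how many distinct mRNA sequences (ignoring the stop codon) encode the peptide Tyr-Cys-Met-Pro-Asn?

32

Tyr: 2 codons.
Cys: 2 codons.
Met: 1 codon.
Pro: 4 codons.
Asn: 2 codons.
2 × 2 × 1 × 4 × 2 = 32.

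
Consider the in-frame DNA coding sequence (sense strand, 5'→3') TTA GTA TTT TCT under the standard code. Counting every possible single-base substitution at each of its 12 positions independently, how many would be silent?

9

Codon 1 (TTA, Leu): 2 synonymous substitutions.
Codon 2 (GTA, Val): 3 synonymous substitutions.
Codon 3 (TTT, Phe): 1 synonymous substitution.
Codon 4 (TCT, Ser): 3 synonymous substitutions.
Total: 2 + 3 + 1 + 3 = 9.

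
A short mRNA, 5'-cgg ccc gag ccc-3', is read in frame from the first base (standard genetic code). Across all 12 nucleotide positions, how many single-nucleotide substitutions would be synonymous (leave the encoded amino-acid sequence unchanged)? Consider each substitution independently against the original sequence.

Codon 1 (CGG, Arg): 4 synonymous substitutions.
Codon 2 (CCC, Pro): 3 synonymous substitutions.
Codon 3 (GAG, Glu): 1 synonymous substitution.
Codon 4 (CCC, Pro): 3 synonymous substitutions.
Total: 4 + 3 + 1 + 3 = 11.

11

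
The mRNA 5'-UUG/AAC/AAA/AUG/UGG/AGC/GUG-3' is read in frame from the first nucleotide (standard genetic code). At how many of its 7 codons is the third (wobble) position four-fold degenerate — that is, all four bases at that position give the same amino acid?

1

Codon 1 UUG (Leu): third position 2-fold.
Codon 2 AAC (Asn): third position 2-fold.
Codon 3 AAA (Lys): third position 2-fold.
Codon 4 AUG (Met): third position 1-fold.
Codon 5 UGG (Trp): third position 1-fold.
Codon 6 AGC (Ser): third position 2-fold.
Codon 7 GUG (Val): third position 4-fold.
Four-fold degenerate third positions: 1.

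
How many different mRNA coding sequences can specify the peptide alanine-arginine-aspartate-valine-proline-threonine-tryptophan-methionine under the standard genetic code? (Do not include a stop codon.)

3072

Ala: 4 codons.
Arg: 6 codons.
Asp: 2 codons.
Val: 4 codons.
Pro: 4 codons.
Thr: 4 codons.
Trp: 1 codon.
Met: 1 codon.
4 × 6 × 2 × 4 × 4 × 4 × 1 × 1 = 3072.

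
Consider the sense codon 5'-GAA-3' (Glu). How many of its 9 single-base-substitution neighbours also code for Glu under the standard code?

1

Position 1: none → 0 synonymous.
Position 2: none → 0 synonymous.
Position 3: GAG → 1 synonymous.
Total: 0 + 0 + 1 = 1.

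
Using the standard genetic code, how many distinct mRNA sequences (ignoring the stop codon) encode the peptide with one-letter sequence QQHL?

Gln: 2 codons.
Gln: 2 codons.
His: 2 codons.
Leu: 6 codons.
2 × 2 × 2 × 6 = 48.

48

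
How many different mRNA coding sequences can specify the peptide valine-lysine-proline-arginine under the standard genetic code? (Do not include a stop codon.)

Val: 4 codons.
Lys: 2 codons.
Pro: 4 codons.
Arg: 6 codons.
4 × 2 × 4 × 6 = 192.

192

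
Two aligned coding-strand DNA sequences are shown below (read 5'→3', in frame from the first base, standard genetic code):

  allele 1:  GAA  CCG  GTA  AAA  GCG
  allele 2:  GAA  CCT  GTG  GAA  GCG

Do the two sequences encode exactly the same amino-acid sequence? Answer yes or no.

no

Codon 1: GAA Glu / GAA Glu — identical.
Codon 2: CCG Pro / CCT Pro — synonymous.
Codon 3: GTA Val / GTG Val — synonymous.
Codon 4: AAA Lys / GAA Glu — nonsynonymous.
Codon 5: GCG Ala / GCG Ala — identical.
Nonsynonymous differences: 1 → different protein.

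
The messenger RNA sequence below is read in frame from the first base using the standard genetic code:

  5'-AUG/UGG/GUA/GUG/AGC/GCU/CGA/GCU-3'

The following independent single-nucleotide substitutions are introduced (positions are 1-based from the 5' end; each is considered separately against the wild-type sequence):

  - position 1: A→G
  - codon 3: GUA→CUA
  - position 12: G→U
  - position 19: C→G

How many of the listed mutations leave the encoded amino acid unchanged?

Codon 1: AUG (Met) → GUG (Val) — missense.
Codon 3: GUA (Val) → CUA (Leu) — missense.
Codon 4: GUG (Val) → GUU (Val) — synonymous.
Codon 7: CGA (Arg) → GGA (Gly) — missense.
Synonymous: 1 of 4.

1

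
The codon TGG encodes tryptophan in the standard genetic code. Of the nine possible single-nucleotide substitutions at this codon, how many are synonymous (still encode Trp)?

0

Position 1: none → 0 synonymous.
Position 2: none → 0 synonymous.
Position 3: none → 0 synonymous.
Total: 0 + 0 + 0 = 0.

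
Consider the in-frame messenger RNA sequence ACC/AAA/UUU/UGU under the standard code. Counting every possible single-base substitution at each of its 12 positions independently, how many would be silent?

6

Codon 1 (ACC, Thr): 3 synonymous substitutions.
Codon 2 (AAA, Lys): 1 synonymous substitution.
Codon 3 (UUU, Phe): 1 synonymous substitution.
Codon 4 (UGU, Cys): 1 synonymous substitution.
Total: 3 + 1 + 1 + 1 = 6.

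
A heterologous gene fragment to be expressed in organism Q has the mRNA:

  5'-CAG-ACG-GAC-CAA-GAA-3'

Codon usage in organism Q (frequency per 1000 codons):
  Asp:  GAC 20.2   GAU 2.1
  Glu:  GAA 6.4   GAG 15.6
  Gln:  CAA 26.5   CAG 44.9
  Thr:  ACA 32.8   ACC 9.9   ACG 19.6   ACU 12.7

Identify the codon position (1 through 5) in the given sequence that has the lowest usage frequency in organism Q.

Codon 1 CAG (Gln): 44.9 per 1000.
Codon 2 ACG (Thr): 19.6 per 1000.
Codon 3 GAC (Asp): 20.2 per 1000.
Codon 4 CAA (Gln): 26.5 per 1000.
Codon 5 GAA (Glu): 6.4 per 1000.
Lowest frequency is 6.4 at codon 5.

5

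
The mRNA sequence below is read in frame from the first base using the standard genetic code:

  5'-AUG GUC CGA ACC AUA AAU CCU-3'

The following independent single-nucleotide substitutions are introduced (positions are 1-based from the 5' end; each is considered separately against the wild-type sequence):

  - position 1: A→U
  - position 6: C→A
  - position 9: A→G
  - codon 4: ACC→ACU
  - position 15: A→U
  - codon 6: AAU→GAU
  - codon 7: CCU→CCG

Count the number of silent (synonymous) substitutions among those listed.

5

Codon 1: AUG (Met) → UUG (Leu) — missense.
Codon 2: GUC (Val) → GUA (Val) — synonymous.
Codon 3: CGA (Arg) → CGG (Arg) — synonymous.
Codon 4: ACC (Thr) → ACU (Thr) — synonymous.
Codon 5: AUA (Ile) → AUU (Ile) — synonymous.
Codon 6: AAU (Asn) → GAU (Asp) — missense.
Codon 7: CCU (Pro) → CCG (Pro) — synonymous.
Synonymous: 5 of 7.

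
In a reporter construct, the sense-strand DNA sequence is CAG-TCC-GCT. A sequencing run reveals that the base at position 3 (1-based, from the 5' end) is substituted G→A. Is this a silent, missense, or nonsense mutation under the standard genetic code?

Position 3 falls in codon 1: CAG → Gln.
After the substitution the codon is CAA → Gln.
Both encode Gln, so the change is synonymous.

silent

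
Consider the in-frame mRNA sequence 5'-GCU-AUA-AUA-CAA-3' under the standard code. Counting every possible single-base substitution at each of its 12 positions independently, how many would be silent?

8

Codon 1 (GCU, Ala): 3 synonymous substitutions.
Codon 2 (AUA, Ile): 2 synonymous substitutions.
Codon 3 (AUA, Ile): 2 synonymous substitutions.
Codon 4 (CAA, Gln): 1 synonymous substitution.
Total: 3 + 2 + 2 + 1 = 8.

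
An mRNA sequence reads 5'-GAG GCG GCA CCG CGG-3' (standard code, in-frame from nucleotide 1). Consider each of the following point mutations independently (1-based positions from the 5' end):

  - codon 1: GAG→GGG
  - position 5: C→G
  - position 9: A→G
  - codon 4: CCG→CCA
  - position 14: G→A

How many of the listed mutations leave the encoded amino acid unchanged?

2

Codon 1: GAG (Glu) → GGG (Gly) — missense.
Codon 2: GCG (Ala) → GGG (Gly) — missense.
Codon 3: GCA (Ala) → GCG (Ala) — synonymous.
Codon 4: CCG (Pro) → CCA (Pro) — synonymous.
Codon 5: CGG (Arg) → CAG (Gln) — missense.
Synonymous: 2 of 5.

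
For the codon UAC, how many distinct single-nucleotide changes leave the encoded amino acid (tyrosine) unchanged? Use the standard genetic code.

Position 1: none → 0 synonymous.
Position 2: none → 0 synonymous.
Position 3: UAU → 1 synonymous.
Total: 0 + 0 + 1 = 1.

1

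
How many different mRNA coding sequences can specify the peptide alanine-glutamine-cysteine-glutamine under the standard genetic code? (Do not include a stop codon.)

32

Ala: 4 codons.
Gln: 2 codons.
Cys: 2 codons.
Gln: 2 codons.
4 × 2 × 2 × 2 = 32.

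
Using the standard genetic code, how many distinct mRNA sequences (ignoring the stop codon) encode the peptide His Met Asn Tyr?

8

His: 2 codons.
Met: 1 codon.
Asn: 2 codons.
Tyr: 2 codons.
2 × 1 × 2 × 2 = 8.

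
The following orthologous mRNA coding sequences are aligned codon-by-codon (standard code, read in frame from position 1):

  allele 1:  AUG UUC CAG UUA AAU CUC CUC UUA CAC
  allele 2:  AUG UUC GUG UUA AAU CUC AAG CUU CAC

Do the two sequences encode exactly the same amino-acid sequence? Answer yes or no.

Codon 1: AUG Met / AUG Met — identical.
Codon 2: UUC Phe / UUC Phe — identical.
Codon 3: CAG Gln / GUG Val — nonsynonymous.
Codon 4: UUA Leu / UUA Leu — identical.
Codon 5: AAU Asn / AAU Asn — identical.
Codon 6: CUC Leu / CUC Leu — identical.
Codon 7: CUC Leu / AAG Lys — nonsynonymous.
Codon 8: UUA Leu / CUU Leu — synonymous.
Codon 9: CAC His / CAC His — identical.
Nonsynonymous differences: 2 → different protein.

no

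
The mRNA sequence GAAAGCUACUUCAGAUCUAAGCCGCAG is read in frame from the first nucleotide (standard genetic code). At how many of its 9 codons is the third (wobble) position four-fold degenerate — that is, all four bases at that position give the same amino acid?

Codon 1 GAA (Glu): third position 2-fold.
Codon 2 AGC (Ser): third position 2-fold.
Codon 3 UAC (Tyr): third position 2-fold.
Codon 4 UUC (Phe): third position 2-fold.
Codon 5 AGA (Arg): third position 2-fold.
Codon 6 UCU (Ser): third position 4-fold.
Codon 7 AAG (Lys): third position 2-fold.
Codon 8 CCG (Pro): third position 4-fold.
Codon 9 CAG (Gln): third position 2-fold.
Four-fold degenerate third positions: 2.

2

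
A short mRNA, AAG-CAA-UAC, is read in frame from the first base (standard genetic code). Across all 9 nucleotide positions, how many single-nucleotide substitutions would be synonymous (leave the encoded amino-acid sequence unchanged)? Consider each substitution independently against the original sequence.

3

Codon 1 (AAG, Lys): 1 synonymous substitution.
Codon 2 (CAA, Gln): 1 synonymous substitution.
Codon 3 (UAC, Tyr): 1 synonymous substitution.
Total: 1 + 1 + 1 = 3.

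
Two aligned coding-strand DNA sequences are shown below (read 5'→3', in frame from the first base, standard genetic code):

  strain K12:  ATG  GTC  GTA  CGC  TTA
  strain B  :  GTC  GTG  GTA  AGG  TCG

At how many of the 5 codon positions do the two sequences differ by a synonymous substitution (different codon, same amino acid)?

Codon 1: ATG Met / GTC Val — nonsynonymous.
Codon 2: GTC Val / GTG Val — synonymous.
Codon 3: GTA Val / GTA Val — identical.
Codon 4: CGC Arg / AGG Arg — synonymous.
Codon 5: TTA Leu / TCG Ser — nonsynonymous.
Synonymous differences: 2.

2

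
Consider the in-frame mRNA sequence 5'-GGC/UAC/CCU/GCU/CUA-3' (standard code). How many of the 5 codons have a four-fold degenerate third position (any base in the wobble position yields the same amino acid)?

4

Codon 1 GGC (Gly): third position 4-fold.
Codon 2 UAC (Tyr): third position 2-fold.
Codon 3 CCU (Pro): third position 4-fold.
Codon 4 GCU (Ala): third position 4-fold.
Codon 5 CUA (Leu): third position 4-fold.
Four-fold degenerate third positions: 4.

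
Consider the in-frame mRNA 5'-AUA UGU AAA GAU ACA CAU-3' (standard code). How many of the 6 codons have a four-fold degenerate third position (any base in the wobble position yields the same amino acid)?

1

Codon 1 AUA (Ile): third position 3-fold.
Codon 2 UGU (Cys): third position 2-fold.
Codon 3 AAA (Lys): third position 2-fold.
Codon 4 GAU (Asp): third position 2-fold.
Codon 5 ACA (Thr): third position 4-fold.
Codon 6 CAU (His): third position 2-fold.
Four-fold degenerate third positions: 1.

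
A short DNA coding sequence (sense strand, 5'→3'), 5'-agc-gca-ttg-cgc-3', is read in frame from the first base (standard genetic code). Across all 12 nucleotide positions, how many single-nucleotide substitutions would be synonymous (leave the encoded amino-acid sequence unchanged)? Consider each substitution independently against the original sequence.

Codon 1 (AGC, Ser): 1 synonymous substitution.
Codon 2 (GCA, Ala): 3 synonymous substitutions.
Codon 3 (TTG, Leu): 2 synonymous substitutions.
Codon 4 (CGC, Arg): 3 synonymous substitutions.
Total: 1 + 3 + 2 + 3 = 9.

9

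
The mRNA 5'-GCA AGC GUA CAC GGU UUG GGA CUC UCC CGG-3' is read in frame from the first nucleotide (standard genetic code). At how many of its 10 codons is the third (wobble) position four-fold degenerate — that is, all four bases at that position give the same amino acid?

Codon 1 GCA (Ala): third position 4-fold.
Codon 2 AGC (Ser): third position 2-fold.
Codon 3 GUA (Val): third position 4-fold.
Codon 4 CAC (His): third position 2-fold.
Codon 5 GGU (Gly): third position 4-fold.
Codon 6 UUG (Leu): third position 2-fold.
Codon 7 GGA (Gly): third position 4-fold.
Codon 8 CUC (Leu): third position 4-fold.
Codon 9 UCC (Ser): third position 4-fold.
Codon 10 CGG (Arg): third position 4-fold.
Four-fold degenerate third positions: 7.

7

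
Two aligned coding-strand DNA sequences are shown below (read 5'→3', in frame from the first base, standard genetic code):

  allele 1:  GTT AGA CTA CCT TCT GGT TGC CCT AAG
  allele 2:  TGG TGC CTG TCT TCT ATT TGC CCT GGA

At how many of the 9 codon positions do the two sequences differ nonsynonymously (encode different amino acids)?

Codon 1: GTT Val / TGG Trp — nonsynonymous.
Codon 2: AGA Arg / TGC Cys — nonsynonymous.
Codon 3: CTA Leu / CTG Leu — synonymous.
Codon 4: CCT Pro / TCT Ser — nonsynonymous.
Codon 5: TCT Ser / TCT Ser — identical.
Codon 6: GGT Gly / ATT Ile — nonsynonymous.
Codon 7: TGC Cys / TGC Cys — identical.
Codon 8: CCT Pro / CCT Pro — identical.
Codon 9: AAG Lys / GGA Gly — nonsynonymous.
Nonsynonymous differences: 5.

5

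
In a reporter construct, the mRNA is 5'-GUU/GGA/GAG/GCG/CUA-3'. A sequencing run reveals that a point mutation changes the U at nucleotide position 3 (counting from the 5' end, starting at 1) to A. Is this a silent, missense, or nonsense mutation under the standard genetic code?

silent

Position 3 falls in codon 1: GUU → Val.
After the substitution the codon is GUA → Val.
Both encode Val, so the change is synonymous.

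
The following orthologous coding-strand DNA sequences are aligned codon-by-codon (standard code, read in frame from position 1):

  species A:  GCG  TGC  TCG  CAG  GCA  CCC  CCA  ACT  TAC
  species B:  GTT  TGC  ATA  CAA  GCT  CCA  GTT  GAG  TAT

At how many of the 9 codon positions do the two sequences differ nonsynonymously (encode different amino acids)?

Codon 1: GCG Ala / GTT Val — nonsynonymous.
Codon 2: TGC Cys / TGC Cys — identical.
Codon 3: TCG Ser / ATA Ile — nonsynonymous.
Codon 4: CAG Gln / CAA Gln — synonymous.
Codon 5: GCA Ala / GCT Ala — synonymous.
Codon 6: CCC Pro / CCA Pro — synonymous.
Codon 7: CCA Pro / GTT Val — nonsynonymous.
Codon 8: ACT Thr / GAG Glu — nonsynonymous.
Codon 9: TAC Tyr / TAT Tyr — synonymous.
Nonsynonymous differences: 4.

4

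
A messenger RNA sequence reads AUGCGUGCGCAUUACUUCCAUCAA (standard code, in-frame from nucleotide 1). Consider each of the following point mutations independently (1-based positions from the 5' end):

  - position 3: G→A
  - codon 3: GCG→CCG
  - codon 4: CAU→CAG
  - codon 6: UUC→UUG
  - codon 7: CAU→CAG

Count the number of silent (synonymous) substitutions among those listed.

Codon 1: AUG (Met) → AUA (Ile) — missense.
Codon 3: GCG (Ala) → CCG (Pro) — missense.
Codon 4: CAU (His) → CAG (Gln) — missense.
Codon 6: UUC (Phe) → UUG (Leu) — missense.
Codon 7: CAU (His) → CAG (Gln) — missense.
Synonymous: 0 of 5.

0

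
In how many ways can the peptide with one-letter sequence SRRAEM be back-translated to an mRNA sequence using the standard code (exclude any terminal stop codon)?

1728

Ser: 6 codons.
Arg: 6 codons.
Arg: 6 codons.
Ala: 4 codons.
Glu: 2 codons.
Met: 1 codon.
6 × 6 × 6 × 4 × 2 × 1 = 1728.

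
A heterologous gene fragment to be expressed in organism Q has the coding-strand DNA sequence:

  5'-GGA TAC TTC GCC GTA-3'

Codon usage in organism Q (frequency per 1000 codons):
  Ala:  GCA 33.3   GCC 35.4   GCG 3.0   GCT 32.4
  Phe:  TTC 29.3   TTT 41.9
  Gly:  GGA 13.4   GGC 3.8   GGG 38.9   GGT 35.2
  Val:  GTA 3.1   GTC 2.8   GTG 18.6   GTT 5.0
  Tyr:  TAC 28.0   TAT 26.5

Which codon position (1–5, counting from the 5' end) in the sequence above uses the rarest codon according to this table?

5

Codon 1 GGA (Gly): 13.4 per 1000.
Codon 2 TAC (Tyr): 28.0 per 1000.
Codon 3 TTC (Phe): 29.3 per 1000.
Codon 4 GCC (Ala): 35.4 per 1000.
Codon 5 GTA (Val): 3.1 per 1000.
Lowest frequency is 3.1 at codon 5.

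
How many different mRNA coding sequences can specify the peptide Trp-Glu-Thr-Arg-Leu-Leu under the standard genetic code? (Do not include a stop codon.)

1728

Trp: 1 codon.
Glu: 2 codons.
Thr: 4 codons.
Arg: 6 codons.
Leu: 6 codons.
Leu: 6 codons.
1 × 2 × 4 × 6 × 6 × 6 = 1728.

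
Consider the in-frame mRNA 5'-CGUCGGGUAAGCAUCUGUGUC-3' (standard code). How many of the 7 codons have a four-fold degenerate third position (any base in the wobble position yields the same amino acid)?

4

Codon 1 CGU (Arg): third position 4-fold.
Codon 2 CGG (Arg): third position 4-fold.
Codon 3 GUA (Val): third position 4-fold.
Codon 4 AGC (Ser): third position 2-fold.
Codon 5 AUC (Ile): third position 3-fold.
Codon 6 UGU (Cys): third position 2-fold.
Codon 7 GUC (Val): third position 4-fold.
Four-fold degenerate third positions: 4.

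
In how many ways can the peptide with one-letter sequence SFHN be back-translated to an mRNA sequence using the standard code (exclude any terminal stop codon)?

48

Ser: 6 codons.
Phe: 2 codons.
His: 2 codons.
Asn: 2 codons.
6 × 2 × 2 × 2 = 48.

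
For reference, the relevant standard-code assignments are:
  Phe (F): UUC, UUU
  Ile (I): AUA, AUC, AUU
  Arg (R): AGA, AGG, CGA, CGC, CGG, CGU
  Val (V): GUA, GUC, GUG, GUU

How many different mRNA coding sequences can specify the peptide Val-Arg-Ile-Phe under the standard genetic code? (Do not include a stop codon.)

Val: 4 codons.
Arg: 6 codons.
Ile: 3 codons.
Phe: 2 codons.
4 × 6 × 3 × 2 = 144.

144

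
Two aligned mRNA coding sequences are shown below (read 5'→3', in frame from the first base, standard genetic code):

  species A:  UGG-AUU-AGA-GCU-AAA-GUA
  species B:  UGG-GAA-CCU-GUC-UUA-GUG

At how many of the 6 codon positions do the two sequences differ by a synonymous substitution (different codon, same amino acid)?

1

Codon 1: UGG Trp / UGG Trp — identical.
Codon 2: AUU Ile / GAA Glu — nonsynonymous.
Codon 3: AGA Arg / CCU Pro — nonsynonymous.
Codon 4: GCU Ala / GUC Val — nonsynonymous.
Codon 5: AAA Lys / UUA Leu — nonsynonymous.
Codon 6: GUA Val / GUG Val — synonymous.
Synonymous differences: 1.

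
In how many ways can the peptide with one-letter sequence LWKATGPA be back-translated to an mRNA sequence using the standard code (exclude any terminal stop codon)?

12288

Leu: 6 codons.
Trp: 1 codon.
Lys: 2 codons.
Ala: 4 codons.
Thr: 4 codons.
Gly: 4 codons.
Pro: 4 codons.
Ala: 4 codons.
6 × 1 × 2 × 4 × 4 × 4 × 4 × 4 = 12288.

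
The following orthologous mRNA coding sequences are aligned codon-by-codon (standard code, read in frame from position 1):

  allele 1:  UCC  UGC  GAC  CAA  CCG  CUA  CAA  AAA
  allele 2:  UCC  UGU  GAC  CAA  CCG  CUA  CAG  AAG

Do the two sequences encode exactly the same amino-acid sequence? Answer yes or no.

Codon 1: UCC Ser / UCC Ser — identical.
Codon 2: UGC Cys / UGU Cys — synonymous.
Codon 3: GAC Asp / GAC Asp — identical.
Codon 4: CAA Gln / CAA Gln — identical.
Codon 5: CCG Pro / CCG Pro — identical.
Codon 6: CUA Leu / CUA Leu — identical.
Codon 7: CAA Gln / CAG Gln — synonymous.
Codon 8: AAA Lys / AAG Lys — synonymous.
Nonsynonymous differences: 0 → same protein.

yes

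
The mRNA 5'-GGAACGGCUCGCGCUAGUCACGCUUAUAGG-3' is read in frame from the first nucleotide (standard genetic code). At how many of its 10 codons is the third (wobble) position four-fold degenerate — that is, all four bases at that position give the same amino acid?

Codon 1 GGA (Gly): third position 4-fold.
Codon 2 ACG (Thr): third position 4-fold.
Codon 3 GCU (Ala): third position 4-fold.
Codon 4 CGC (Arg): third position 4-fold.
Codon 5 GCU (Ala): third position 4-fold.
Codon 6 AGU (Ser): third position 2-fold.
Codon 7 CAC (His): third position 2-fold.
Codon 8 GCU (Ala): third position 4-fold.
Codon 9 UAU (Tyr): third position 2-fold.
Codon 10 AGG (Arg): third position 2-fold.
Four-fold degenerate third positions: 6.

6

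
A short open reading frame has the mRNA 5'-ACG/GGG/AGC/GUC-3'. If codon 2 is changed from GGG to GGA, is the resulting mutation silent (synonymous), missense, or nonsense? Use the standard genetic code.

silent

Position 6 falls in codon 2: GGG → Gly.
After the substitution the codon is GGA → Gly.
Both encode Gly, so the change is synonymous.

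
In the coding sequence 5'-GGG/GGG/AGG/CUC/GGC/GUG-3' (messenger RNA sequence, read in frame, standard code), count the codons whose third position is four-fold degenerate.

5

Codon 1 GGG (Gly): third position 4-fold.
Codon 2 GGG (Gly): third position 4-fold.
Codon 3 AGG (Arg): third position 2-fold.
Codon 4 CUC (Leu): third position 4-fold.
Codon 5 GGC (Gly): third position 4-fold.
Codon 6 GUG (Val): third position 4-fold.
Four-fold degenerate third positions: 5.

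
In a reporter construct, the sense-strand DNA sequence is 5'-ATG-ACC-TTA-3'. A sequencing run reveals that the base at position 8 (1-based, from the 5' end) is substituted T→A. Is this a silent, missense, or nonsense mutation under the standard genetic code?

nonsense

Position 8 falls in codon 3: TTA → Leu.
After the substitution the codon is TAA → Stop.
The new codon is a stop codon, so this is a nonsense mutation.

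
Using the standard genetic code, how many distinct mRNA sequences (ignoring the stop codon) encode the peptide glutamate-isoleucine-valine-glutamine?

Glu: 2 codons.
Ile: 3 codons.
Val: 4 codons.
Gln: 2 codons.
2 × 3 × 4 × 2 = 48.

48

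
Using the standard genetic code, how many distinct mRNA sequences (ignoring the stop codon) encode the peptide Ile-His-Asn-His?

Ile: 3 codons.
His: 2 codons.
Asn: 2 codons.
His: 2 codons.
3 × 2 × 2 × 2 = 24.

24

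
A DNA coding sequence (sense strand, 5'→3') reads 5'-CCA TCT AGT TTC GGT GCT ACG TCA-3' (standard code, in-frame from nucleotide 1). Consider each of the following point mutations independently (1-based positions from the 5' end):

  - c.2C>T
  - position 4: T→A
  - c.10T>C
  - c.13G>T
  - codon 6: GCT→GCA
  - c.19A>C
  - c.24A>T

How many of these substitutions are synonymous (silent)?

Codon 1: CCA (Pro) → CTA (Leu) — missense.
Codon 2: TCT (Ser) → ACT (Thr) — missense.
Codon 4: TTC (Phe) → CTC (Leu) — missense.
Codon 5: GGT (Gly) → TGT (Cys) — missense.
Codon 6: GCT (Ala) → GCA (Ala) — synonymous.
Codon 7: ACG (Thr) → CCG (Pro) — missense.
Codon 8: TCA (Ser) → TCT (Ser) — synonymous.
Synonymous: 2 of 7.

2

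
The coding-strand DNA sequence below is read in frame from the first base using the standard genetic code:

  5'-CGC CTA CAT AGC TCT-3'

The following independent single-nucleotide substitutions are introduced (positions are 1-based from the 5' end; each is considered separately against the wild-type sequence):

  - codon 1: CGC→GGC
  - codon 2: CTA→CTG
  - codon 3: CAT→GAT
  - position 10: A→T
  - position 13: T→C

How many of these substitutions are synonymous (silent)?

1

Codon 1: CGC (Arg) → GGC (Gly) — missense.
Codon 2: CTA (Leu) → CTG (Leu) — synonymous.
Codon 3: CAT (His) → GAT (Asp) — missense.
Codon 4: AGC (Ser) → TGC (Cys) — missense.
Codon 5: TCT (Ser) → CCT (Pro) — missense.
Synonymous: 1 of 5.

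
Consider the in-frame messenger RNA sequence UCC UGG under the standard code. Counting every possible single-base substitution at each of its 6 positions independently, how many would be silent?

Codon 1 (UCC, Ser): 3 synonymous substitutions.
Codon 2 (UGG, Trp): 0 synonymous substitutions.
Total: 3 + 0 = 3.

3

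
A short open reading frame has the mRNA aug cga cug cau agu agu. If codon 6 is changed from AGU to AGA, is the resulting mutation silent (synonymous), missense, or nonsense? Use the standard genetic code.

missense

Position 18 falls in codon 6: AGU → Ser.
After the substitution the codon is AGA → Arg.
Ser ≠ Arg, so this is a missense mutation.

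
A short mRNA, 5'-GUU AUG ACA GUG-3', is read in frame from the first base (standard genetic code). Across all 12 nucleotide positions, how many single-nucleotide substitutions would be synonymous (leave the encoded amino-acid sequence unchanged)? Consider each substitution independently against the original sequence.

9

Codon 1 (GUU, Val): 3 synonymous substitutions.
Codon 2 (AUG, Met): 0 synonymous substitutions.
Codon 3 (ACA, Thr): 3 synonymous substitutions.
Codon 4 (GUG, Val): 3 synonymous substitutions.
Total: 3 + 0 + 3 + 3 = 9.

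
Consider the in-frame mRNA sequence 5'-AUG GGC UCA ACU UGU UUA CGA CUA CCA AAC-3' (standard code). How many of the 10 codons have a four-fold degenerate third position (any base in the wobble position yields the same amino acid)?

Codon 1 AUG (Met): third position 1-fold.
Codon 2 GGC (Gly): third position 4-fold.
Codon 3 UCA (Ser): third position 4-fold.
Codon 4 ACU (Thr): third position 4-fold.
Codon 5 UGU (Cys): third position 2-fold.
Codon 6 UUA (Leu): third position 2-fold.
Codon 7 CGA (Arg): third position 4-fold.
Codon 8 CUA (Leu): third position 4-fold.
Codon 9 CCA (Pro): third position 4-fold.
Codon 10 AAC (Asn): third position 2-fold.
Four-fold degenerate third positions: 6.

6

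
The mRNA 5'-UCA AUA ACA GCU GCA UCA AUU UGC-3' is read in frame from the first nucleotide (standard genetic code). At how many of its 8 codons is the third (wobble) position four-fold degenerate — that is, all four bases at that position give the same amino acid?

5

Codon 1 UCA (Ser): third position 4-fold.
Codon 2 AUA (Ile): third position 3-fold.
Codon 3 ACA (Thr): third position 4-fold.
Codon 4 GCU (Ala): third position 4-fold.
Codon 5 GCA (Ala): third position 4-fold.
Codon 6 UCA (Ser): third position 4-fold.
Codon 7 AUU (Ile): third position 3-fold.
Codon 8 UGC (Cys): third position 2-fold.
Four-fold degenerate third positions: 5.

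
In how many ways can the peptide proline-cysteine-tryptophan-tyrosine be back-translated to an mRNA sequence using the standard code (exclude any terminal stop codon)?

16

Pro: 4 codons.
Cys: 2 codons.
Trp: 1 codon.
Tyr: 2 codons.
4 × 2 × 1 × 2 = 16.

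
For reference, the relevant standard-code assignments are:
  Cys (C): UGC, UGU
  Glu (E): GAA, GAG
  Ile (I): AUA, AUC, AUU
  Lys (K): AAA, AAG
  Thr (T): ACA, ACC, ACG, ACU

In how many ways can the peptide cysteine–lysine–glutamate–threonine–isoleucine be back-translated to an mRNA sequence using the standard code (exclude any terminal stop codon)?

96

Cys: 2 codons.
Lys: 2 codons.
Glu: 2 codons.
Thr: 4 codons.
Ile: 3 codons.
2 × 2 × 2 × 4 × 3 = 96.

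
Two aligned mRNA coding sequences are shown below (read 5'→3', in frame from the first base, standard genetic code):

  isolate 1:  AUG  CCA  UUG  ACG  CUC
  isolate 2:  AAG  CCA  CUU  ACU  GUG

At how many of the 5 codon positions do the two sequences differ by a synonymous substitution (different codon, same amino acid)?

2

Codon 1: AUG Met / AAG Lys — nonsynonymous.
Codon 2: CCA Pro / CCA Pro — identical.
Codon 3: UUG Leu / CUU Leu — synonymous.
Codon 4: ACG Thr / ACU Thr — synonymous.
Codon 5: CUC Leu / GUG Val — nonsynonymous.
Synonymous differences: 2.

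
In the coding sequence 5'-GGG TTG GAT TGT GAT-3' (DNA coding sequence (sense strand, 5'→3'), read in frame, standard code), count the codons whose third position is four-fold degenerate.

Codon 1 GGG (Gly): third position 4-fold.
Codon 2 TTG (Leu): third position 2-fold.
Codon 3 GAT (Asp): third position 2-fold.
Codon 4 TGT (Cys): third position 2-fold.
Codon 5 GAT (Asp): third position 2-fold.
Four-fold degenerate third positions: 1.

1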